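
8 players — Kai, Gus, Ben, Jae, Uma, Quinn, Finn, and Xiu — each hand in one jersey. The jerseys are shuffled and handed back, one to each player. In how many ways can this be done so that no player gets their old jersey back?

This is the derangement count D_8: permutations of 8 items with no fixed point.
By inclusion–exclusion this is Σ_{j=0}^{8} (−1)^j C(8,j)·(8−j)!.
Computing: 40320 − 40320 + 20160 − 6720 + 1680 − 336 + 56 − 8 + 1 = 14833.

14833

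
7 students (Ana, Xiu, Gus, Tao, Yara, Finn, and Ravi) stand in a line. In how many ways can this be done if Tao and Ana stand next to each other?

1440

Glue Tao and Ana into one block (2 internal orders), leaving 6 units to arrange in a row.
That gives 2 × 6! = 2 × 720 = 1440.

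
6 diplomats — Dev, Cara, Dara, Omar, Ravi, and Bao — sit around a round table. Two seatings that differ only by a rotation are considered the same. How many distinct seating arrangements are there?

Around a circle, 6 distinct people have 6!/6 = (5)! = 120 rotationally distinct seatings.

120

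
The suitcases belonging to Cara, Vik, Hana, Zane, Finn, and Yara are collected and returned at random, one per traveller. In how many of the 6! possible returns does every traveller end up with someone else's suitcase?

265

This is the derangement count D_6: permutations of 6 items with no fixed point.
By inclusion–exclusion this is Σ_{j=0}^{6} (−1)^j C(6,j)·(6−j)!.
Computing: 720 − 720 + 360 − 120 + 30 − 6 + 1 = 265.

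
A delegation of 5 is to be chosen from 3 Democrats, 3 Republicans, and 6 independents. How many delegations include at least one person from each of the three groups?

Total 5-person selections from all 12: C(12,5) = 792.
Subtract selections that omit an entire group: no Democrats → C(9,5) = 126; no Republicans → C(9,5) = 126; no independents → C(6,5) = 6.
Add back selections omitting two groups (i.e. drawn from a single group): C(3,5) + C(3,5) + C(6,5) = 6.
By inclusion–exclusion: 792 − 258 + 6 = 540.

540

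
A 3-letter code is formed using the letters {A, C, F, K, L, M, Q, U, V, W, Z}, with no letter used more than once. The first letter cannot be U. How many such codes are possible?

900

The first letter has 11−1 = 10 choices (anything except U).
The remaining 2 letters are filled from the other 10 symbols without repetition: 10 × 9 = 90.
Total: 10 × 90 = 900.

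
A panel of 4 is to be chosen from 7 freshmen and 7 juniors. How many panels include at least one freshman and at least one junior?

Unrestricted: C(14,4) = 1001 ways to pick any 4 of the 14.
Subtract selections that omit an entire group: no freshmen → C(7,4) = 35; no juniors → C(7,4) = 35.
Both groups omitted at once is impossible, so 1001 − 70 = 931.

931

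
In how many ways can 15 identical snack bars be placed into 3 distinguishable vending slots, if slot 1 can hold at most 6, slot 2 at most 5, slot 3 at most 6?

Ignoring the caps, the number of non-negative solutions to x_1+…+x_3 = 15 is C(17,2) = 136.
Subtract solutions that violate a single cap (substitute x_i' = x_i − (cap_i+1)): x_1 ≥ 7 gives C(10,2) = 45; x_2 ≥ 6 gives C(11,2) = 55; x_3 ≥ 7 gives C(10,2) = 45. Together 145.
Add back pairs where two caps are both exceeded: 6 + 3 + 6 = 15.
By inclusion–exclusion the count is 136 − 145 + 15 = 6.

6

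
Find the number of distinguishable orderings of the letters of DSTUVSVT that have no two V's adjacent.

3780

Total arrangements of DSTUVSVT: 8!/(2!·2!·2!) = 5040.
Arrangements with the V's together: treat VV as one letter, giving (7)!/(2!·2!) = 1260.
Hence 5040 − 1260 = 3780.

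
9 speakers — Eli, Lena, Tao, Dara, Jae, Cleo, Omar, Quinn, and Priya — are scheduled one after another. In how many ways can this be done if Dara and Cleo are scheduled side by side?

Place the 7 others and the Dara-Cleo pair as 8 objects in a line; the pair has 2 internal arrangements.
That gives 2 × 8! = 2 × 40320 = 80640.

80640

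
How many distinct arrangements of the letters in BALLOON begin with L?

360

With the first slot taken by L, it remains to arrange the other 6 letters (BALOON).
Those 6 letters have O appearing twice, giving (6)!/(2!) = 360.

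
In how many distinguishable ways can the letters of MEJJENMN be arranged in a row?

2520

MEJJENMN has 8 letters with E appearing twice, J appearing twice, M appearing twice, and N appearing twice.
Dividing 8! = 40320 by 2!·2!·2!·2! = 16 for the repeated letters gives 2520.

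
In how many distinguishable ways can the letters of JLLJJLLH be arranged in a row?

280

Letter multiplicities in JLLJJLLH: H×1, J×3, L×4.
Dividing 8! = 40320 by 4!·3! = 144 for the repeated letters gives 280.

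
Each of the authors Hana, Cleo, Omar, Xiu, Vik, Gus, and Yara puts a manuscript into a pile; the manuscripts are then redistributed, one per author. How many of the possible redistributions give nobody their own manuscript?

1854

Count assignments avoiding every fixed point. For any j of the 7 authors fixed to their own manuscript, the other 7−j can be arranged in (7−j)! ways.
By inclusion–exclusion this is Σ_{j=0}^{7} (−1)^j C(7,j)·(7−j)!.
Computing: 5040 − 5040 + 2520 − 840 + 210 − 42 + 7 − 1 = 1854.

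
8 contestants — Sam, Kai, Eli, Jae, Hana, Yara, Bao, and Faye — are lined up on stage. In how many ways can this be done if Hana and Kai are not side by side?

Of the 8! = 40320 arrangements, those with Hana and Kai adjacent number 2 × 7! = 10080 (treat the pair as a block with 2 internal orders).
So 40320 − 10080 = 30240 arrangements keep them apart.

30240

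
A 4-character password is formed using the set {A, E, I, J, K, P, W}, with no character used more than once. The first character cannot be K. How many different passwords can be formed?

The first character has 7−1 = 6 choices (anything except K).
The remaining 3 characters are filled from the other 6 symbols without repetition: 6 × 5 × 4 = 120.
Total: 6 × 120 = 720.

720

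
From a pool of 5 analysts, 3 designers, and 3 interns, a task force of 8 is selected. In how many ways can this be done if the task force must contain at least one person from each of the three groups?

Unrestricted: C(11,8) = 165 ways to pick any 8 of the 11.
Subtract selections that omit an entire group: no analysts → C(6,8) = 0; no designers → C(8,8) = 1; no interns → C(8,8) = 1.
Add back selections omitting two groups (i.e. drawn from a single group): C(5,8) + C(3,8) + C(3,8) = 0.
By inclusion–exclusion: 165 − 2 + 0 = 163.

163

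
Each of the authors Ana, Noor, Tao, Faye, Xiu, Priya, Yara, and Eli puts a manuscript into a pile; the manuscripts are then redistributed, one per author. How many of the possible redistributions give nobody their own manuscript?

Let Aᵢ be the assignments in which author i gets their own manuscript. We want the size of the complement of A₁∪…∪A_8.
By inclusion–exclusion this is Σ_{j=0}^{8} (−1)^j C(8,j)·(8−j)!.
Computing: 40320 − 40320 + 20160 − 6720 + 1680 − 336 + 56 − 8 + 1 = 14833.

14833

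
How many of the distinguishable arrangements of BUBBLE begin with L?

Fix L in the first position and arrange the remaining 5 letters.
Those 5 letters have B appearing 3 times, giving (5)!/(3!) = 20.

20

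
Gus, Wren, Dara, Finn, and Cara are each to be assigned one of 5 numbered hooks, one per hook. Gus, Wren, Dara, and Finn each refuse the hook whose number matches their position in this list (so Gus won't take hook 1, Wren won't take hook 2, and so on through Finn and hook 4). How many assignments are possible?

53

Let Aᵢ (for 1 ≤ i ≤ 4) be the placements that put person i in their forbidden hook. Any j of these fix j positions, leaving (5−j)! ways to fill the rest, and there are C(4,j) ways to pick which j.
By inclusion–exclusion, the number of valid placements is Σ_{j=0}^{4} (−1)^j C(4,j)·(5−j)!.
Computing: 120 − 96 + 36 − 8 + 1 = 53.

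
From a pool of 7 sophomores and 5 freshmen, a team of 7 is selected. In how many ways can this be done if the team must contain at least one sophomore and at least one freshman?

Total 7-person selections from all 12: C(12,7) = 792.
Selections missing a whole group: no sophomores → C(5,7) = 0; no freshmen → C(7,7) = 1.
Both groups omitted at once is impossible, so 792 − 1 = 791.

791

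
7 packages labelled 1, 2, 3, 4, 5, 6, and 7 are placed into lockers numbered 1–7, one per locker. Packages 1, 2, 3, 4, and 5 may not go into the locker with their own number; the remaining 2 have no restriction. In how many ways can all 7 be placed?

2428

Let Aᵢ (for 1 ≤ i ≤ 5) be the placements that put package i in its forbidden locker. Any j of these fix j positions, leaving (7−j)! ways to fill the rest, and there are C(5,j) ways to pick which j.
By inclusion–exclusion, the number of valid placements is Σ_{j=0}^{5} (−1)^j C(5,j)·(7−j)!.
Computing: 5040 − 3600 + 1200 − 240 + 30 − 2 = 2428.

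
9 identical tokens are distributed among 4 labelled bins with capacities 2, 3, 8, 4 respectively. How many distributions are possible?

59

Ignoring the caps, the number of non-negative solutions to x_1+…+x_4 = 9 is C(12,3) = 220.
Subtract solutions that violate a single cap (substitute x_i' = x_i − (cap_i+1)): x_1 ≥ 3 gives C(9,3) = 84; x_2 ≥ 4 gives C(8,3) = 56; x_3 ≥ 9 gives C(3,3) = 1; x_4 ≥ 5 gives C(7,3) = 35. Together 176.
Add back pairs where two caps are both exceeded: 10 + 0 + 4 + 0 + 1 + 0 = 15.
By inclusion–exclusion the count is 220 − 176 + 15 = 59.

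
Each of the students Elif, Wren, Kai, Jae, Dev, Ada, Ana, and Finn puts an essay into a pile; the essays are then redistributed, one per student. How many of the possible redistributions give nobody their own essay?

Count assignments avoiding every fixed point. For any j of the 8 students fixed to their own essay, the other 8−j can be arranged in (8−j)! ways.
By inclusion–exclusion this is Σ_{j=0}^{8} (−1)^j C(8,j)·(8−j)!.
Computing: 40320 − 40320 + 20160 − 6720 + 1680 − 336 + 56 − 8 + 1 = 14833.

14833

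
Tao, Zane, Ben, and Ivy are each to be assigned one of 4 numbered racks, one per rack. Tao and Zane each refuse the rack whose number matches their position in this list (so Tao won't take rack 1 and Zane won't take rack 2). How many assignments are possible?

14

Let Aᵢ (for i ∈ {1, 2}) be the placements that put person i in their forbidden rack. Any j of these fix j positions, leaving (4−j)! ways to fill the rest, and there are C(2,j) ways to pick which j.
By inclusion–exclusion, the number of valid placements is Σ_{j=0}^{2} (−1)^j C(2,j)·(4−j)!.
Computing: 24 − 12 + 2 = 14.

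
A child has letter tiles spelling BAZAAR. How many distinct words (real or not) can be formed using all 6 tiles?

Letter multiplicities in BAZAAR: A×3, B×1, R×1, Z×1.
So there are 6! / (3!) = 120 distinguishable arrangements.

120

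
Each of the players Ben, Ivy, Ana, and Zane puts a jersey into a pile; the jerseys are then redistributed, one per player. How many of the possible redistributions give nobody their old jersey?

9

Count assignments avoiding every fixed point. For any j of the 4 players fixed to their old jersey, the other 4−j can be arranged in (4−j)! ways.
By inclusion–exclusion this is Σ_{j=0}^{4} (−1)^j C(4,j)·(4−j)!.
Computing: 24 − 24 + 12 − 4 + 1 = 9.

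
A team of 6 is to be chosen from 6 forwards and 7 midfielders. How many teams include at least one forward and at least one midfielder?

1708

Total 6-person selections from all 13: C(13,6) = 1716.
Selections missing a whole group: no forwards → C(7,6) = 7; no midfielders → C(6,6) = 1.
Both groups omitted at once is impossible, so 1716 − 8 = 1708.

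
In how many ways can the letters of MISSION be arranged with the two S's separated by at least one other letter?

900

There are 7!/(2!·2!) = 1260 arrangements of MISSION in total.
If the two S's are adjacent, glue them into one block, leaving 6 items to arrange: (6)!/(2!) = 360 ways.
Hence 1260 − 360 = 900.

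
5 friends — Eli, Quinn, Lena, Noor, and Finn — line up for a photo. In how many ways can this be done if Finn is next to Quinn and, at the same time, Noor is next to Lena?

Treat {Finn,Quinn} as one block (2 orders) and {Noor,Lena} as another (2 orders).
That leaves 3 units to arrange: 2 × 2 × 3! = 4 × 6 = 24.

24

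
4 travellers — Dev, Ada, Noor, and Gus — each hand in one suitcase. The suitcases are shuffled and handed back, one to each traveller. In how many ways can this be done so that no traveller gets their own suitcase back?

9

Let Aᵢ be the assignments in which traveller i gets their own suitcase. We want the size of the complement of A₁∪…∪A_4.
By inclusion–exclusion this is Σ_{j=0}^{4} (−1)^j C(4,j)·(4−j)!.
Computing: 24 − 24 + 12 − 4 + 1 = 9.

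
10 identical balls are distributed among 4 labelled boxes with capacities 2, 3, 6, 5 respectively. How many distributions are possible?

Ignoring the caps, the number of non-negative solutions to x_1+…+x_4 = 10 is C(13,3) = 286.
Subtract solutions that violate a single cap (substitute x_i' = x_i − (cap_i+1)): x_1 ≥ 3 gives C(10,3) = 120; x_2 ≥ 4 gives C(9,3) = 84; x_3 ≥ 7 gives C(6,3) = 20; x_4 ≥ 6 gives C(7,3) = 35. Together 259.
Add back pairs where two caps are both exceeded: 20 + 1 + 4 + 0 + 1 + 0 = 26.
By inclusion–exclusion the count is 286 − 259 + 26 = 53.

53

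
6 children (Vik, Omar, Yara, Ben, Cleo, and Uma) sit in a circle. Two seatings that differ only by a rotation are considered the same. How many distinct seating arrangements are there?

120

Seat Vik anywhere (absorbing the rotational symmetry), then permute the other 5: (5)! = 120.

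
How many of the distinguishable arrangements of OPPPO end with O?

Fix O in the last position and arrange the remaining 4 letters.
Those 4 letters have P appearing 3 times, giving (4)!/(3!) = 4.

4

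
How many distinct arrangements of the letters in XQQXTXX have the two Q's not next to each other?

There are 7!/(4!·2!) = 105 arrangements of XQQXTXX in total.
Arrangements with the Q's together: treat QQ as one letter, giving (6)!/(4!) = 30.
Hence 105 − 30 = 75.

75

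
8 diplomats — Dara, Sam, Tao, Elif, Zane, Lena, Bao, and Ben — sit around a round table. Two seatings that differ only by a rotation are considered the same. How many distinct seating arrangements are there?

5040

Around a circle, 8 distinct people have 8!/8 = (7)! = 5040 rotationally distinct seatings.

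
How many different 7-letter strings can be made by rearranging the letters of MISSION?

1260

Letter multiplicities in MISSION: I×2, M×1, N×1, O×1, S×2.
The number of distinct arrangements is 7!/(2!·2!) = 5040/4 = 1260.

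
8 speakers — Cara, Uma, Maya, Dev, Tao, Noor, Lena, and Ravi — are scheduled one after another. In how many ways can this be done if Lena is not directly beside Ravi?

Of the 8! = 40320 arrangements, those with Lena and Ravi adjacent number 2 × 7! = 10080 (treat the pair as a block with 2 internal orders).
Complementary counting: 40320 − 10080 = 30240.

30240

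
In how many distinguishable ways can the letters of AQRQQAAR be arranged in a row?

560

AQRQQAAR has 8 letters with A appearing 3 times, Q appearing 3 times, and R appearing twice.
Dividing 8! = 40320 by 3!·3!·2! = 72 for the repeated letters gives 560.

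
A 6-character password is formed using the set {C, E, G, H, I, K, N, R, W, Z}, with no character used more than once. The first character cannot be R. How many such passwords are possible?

The first character has 10−1 = 9 choices (anything except R).
The remaining 5 characters are filled from the other 9 symbols without repetition: 9 × 8 × 7 × 6 × 5 = 15120.
Total: 9 × 15120 = 136080.

136080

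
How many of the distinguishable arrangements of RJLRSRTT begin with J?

420

With the first slot taken by J, it remains to arrange the other 7 letters (RLRSRTT).
Those 7 letters have R appearing 3 times and T appearing twice, giving (7)!/(3!·2!) = 420.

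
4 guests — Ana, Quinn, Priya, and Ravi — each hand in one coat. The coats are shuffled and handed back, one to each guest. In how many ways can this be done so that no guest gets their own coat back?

9

This is the derangement count D_4: permutations of 4 items with no fixed point.
By inclusion–exclusion this is Σ_{j=0}^{4} (−1)^j C(4,j)·(4−j)!.
Computing: 24 − 24 + 12 − 4 + 1 = 9.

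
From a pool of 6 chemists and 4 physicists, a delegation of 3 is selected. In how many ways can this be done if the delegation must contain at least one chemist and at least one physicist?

With no constraint there are C(10,3) = 120 possible selections.
Selections missing a whole group: no chemists → C(4,3) = 4; no physicists → C(6,3) = 20.
Both groups omitted at once is impossible, so 120 − 24 = 96.

96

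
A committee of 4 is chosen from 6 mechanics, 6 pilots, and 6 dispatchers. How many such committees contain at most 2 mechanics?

Split by how many mechanics are chosen (0 through 2).
Sum: C(6,0)·C(12,4) + C(6,1)·C(12,3) + C(6,2)·C(12,2) = 495 + 1320 + 990 = 2805.

2805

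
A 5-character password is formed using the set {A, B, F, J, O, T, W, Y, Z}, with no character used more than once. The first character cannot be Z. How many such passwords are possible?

13440

The first character has 9−1 = 8 choices (anything except Z).
The remaining 4 characters are filled from the other 8 symbols without repetition: 8 × 7 × 6 × 5 = 1680.
Total: 8 × 1680 = 13440.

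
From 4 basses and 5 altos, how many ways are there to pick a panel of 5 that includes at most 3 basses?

121

Split by how many basses are chosen (0 through 3).
Sum: C(4,0)·C(5,5) + C(4,1)·C(5,4) + C(4,2)·C(5,3) + C(4,3)·C(5,2) = 1 + 20 + 60 + 40 = 121.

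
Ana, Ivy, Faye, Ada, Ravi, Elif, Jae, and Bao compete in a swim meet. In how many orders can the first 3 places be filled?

336

This is an ordered selection of 3 from 8: P(8,3).
That gives 8 × 7 × 6 = 336.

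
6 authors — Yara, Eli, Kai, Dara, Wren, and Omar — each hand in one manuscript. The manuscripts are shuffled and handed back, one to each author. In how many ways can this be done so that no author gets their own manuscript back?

Let Aᵢ be the assignments in which author i gets their own manuscript. We want the size of the complement of A₁∪…∪A_6.
By inclusion–exclusion this is Σ_{j=0}^{6} (−1)^j C(6,j)·(6−j)!.
Computing: 720 − 720 + 360 − 120 + 30 − 6 + 1 = 265.

265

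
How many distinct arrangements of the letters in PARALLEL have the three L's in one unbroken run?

Treat the 3 copies of L as a single block. The multiset to arrange is then {LLL, A, A, E, P, R}, 6 items in all.
That gives (6)!/(2!) = 360 arrangements.

360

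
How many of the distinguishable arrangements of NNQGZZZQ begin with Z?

630

Fix Z in the first position and arrange the remaining 7 letters.
Those 7 letters have N appearing twice, Q appearing twice, and Z appearing twice, giving (7)!/(2!·2!·2!) = 630.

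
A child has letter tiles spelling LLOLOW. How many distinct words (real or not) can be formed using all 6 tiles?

60

LLOLOW has 6 letters with L appearing 3 times and O appearing twice.
So there are 6! / (3!·2!) = 60 distinguishable arrangements.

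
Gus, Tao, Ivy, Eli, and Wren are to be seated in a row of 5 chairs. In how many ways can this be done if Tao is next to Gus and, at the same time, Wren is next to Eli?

24

Treat {Tao,Gus} as one block (2 orders) and {Wren,Eli} as another (2 orders).
That leaves 3 units to arrange: 2 × 2 × 3! = 4 × 6 = 24.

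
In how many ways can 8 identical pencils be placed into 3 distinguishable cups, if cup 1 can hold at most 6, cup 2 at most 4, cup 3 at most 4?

22

Without the upper bounds there are C(10,2) = 45 ways to split 8 among 3 cups.
Subtract solutions that violate a single cap (substitute x_i' = x_i − (cap_i+1)): x_1 ≥ 7 gives C(3,2) = 3; x_2 ≥ 5 gives C(5,2) = 10; x_3 ≥ 5 gives C(5,2) = 10. Together 23.
No two caps can be exceeded simultaneously, so the pair terms are all 0.
By inclusion–exclusion the count is 45 − 23 + 0 = 22.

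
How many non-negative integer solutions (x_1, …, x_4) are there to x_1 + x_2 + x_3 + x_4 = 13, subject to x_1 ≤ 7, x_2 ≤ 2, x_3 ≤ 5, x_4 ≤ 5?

62

By stars and bars, unrestricted non-negative solutions to x_1+…+x_4 = 13 number C(13+3,3) = 560.
Subtract solutions that violate a single cap (substitute x_i' = x_i − (cap_i+1)): x_1 ≥ 8 gives C(8,3) = 56; x_2 ≥ 3 gives C(13,3) = 286; x_3 ≥ 6 gives C(10,3) = 120; x_4 ≥ 6 gives C(10,3) = 120. Together 582.
Add back pairs where two caps are both exceeded: 10 + 0 + 0 + 35 + 35 + 4 = 84.
By inclusion–exclusion the count is 560 − 582 + 84 = 62.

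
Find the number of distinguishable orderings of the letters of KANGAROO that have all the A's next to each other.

Treat the 2 copies of A as a single block. The multiset to arrange is then {AA, G, K, N, O, O, R}, 7 items in all.
That gives (7)!/(2!) = 2520 arrangements.

2520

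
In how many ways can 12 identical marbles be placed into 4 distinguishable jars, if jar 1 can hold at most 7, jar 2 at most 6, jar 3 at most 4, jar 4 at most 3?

Ignoring the caps, the number of non-negative solutions to x_1+…+x_4 = 12 is C(15,3) = 455.
Subtract solutions that violate a single cap (substitute x_i' = x_i − (cap_i+1)): x_1 ≥ 8 gives C(7,3) = 35; x_2 ≥ 7 gives C(8,3) = 56; x_3 ≥ 5 gives C(10,3) = 120; x_4 ≥ 4 gives C(11,3) = 165. Together 376.
Add back pairs where two caps are both exceeded: 0 + 0 + 1 + 1 + 4 + 20 = 26.
By inclusion–exclusion the count is 455 − 376 + 26 = 105.

105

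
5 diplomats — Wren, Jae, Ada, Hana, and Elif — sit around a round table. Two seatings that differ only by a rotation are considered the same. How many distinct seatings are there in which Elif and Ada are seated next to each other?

12

Treat {Elif, Ada} as one unit (2 internal orders) and seat the resulting 4 units around the table: (3)! circular arrangements.
So 2 × (3)! = 2 × 6 = 12.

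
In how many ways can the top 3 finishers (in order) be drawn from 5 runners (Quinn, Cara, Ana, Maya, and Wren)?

60

This is an ordered selection of 3 from 5: P(5,3).
That gives 5 × 4 × 3 = 60.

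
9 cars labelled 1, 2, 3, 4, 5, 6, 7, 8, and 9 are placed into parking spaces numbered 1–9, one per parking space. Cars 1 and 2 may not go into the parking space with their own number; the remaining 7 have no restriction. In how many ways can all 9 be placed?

287280

Let Aᵢ (for i ∈ {1, 2}) be the placements that put car i in its forbidden parking space. Any j of these fix j positions, leaving (9−j)! ways to fill the rest, and there are C(2,j) ways to pick which j.
By inclusion–exclusion, the number of valid placements is Σ_{j=0}^{2} (−1)^j C(2,j)·(9−j)!.
Computing: 362880 − 80640 + 5040 = 287280.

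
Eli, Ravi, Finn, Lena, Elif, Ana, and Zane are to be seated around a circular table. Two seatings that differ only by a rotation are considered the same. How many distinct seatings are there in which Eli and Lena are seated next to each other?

Glue Eli and Lena into a block (2 internal orders). Seating 6 units around a circle gives (5)! arrangements.
So 2 × (5)! = 2 × 120 = 240.

240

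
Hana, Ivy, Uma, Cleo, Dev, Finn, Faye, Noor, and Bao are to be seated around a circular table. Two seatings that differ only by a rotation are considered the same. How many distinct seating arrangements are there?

Fix one person's seat to break rotational symmetry; the remaining 8 people can be arranged in (8)! = 40320 ways.

40320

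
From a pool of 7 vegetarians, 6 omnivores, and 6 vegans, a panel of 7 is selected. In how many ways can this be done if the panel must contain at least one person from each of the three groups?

46165

With no constraint there are C(19,7) = 50388 possible selections.
Selections missing a whole group: no vegetarians → C(12,7) = 792; no omnivores → C(13,7) = 1716; no vegans → C(13,7) = 1716.
Add back selections omitting two groups (i.e. drawn from a single group): C(7,7) + C(6,7) + C(6,7) = 1.
By inclusion–exclusion: 50388 − 4224 + 1 = 46165.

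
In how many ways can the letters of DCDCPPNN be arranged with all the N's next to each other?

Treat the 2 copies of N as a single block. The multiset to arrange is then {NN, C, C, D, D, P, P}, 7 items in all.
That gives (7)!/(2!·2!·2!) = 630 arrangements.

630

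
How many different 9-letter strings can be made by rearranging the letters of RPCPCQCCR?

RPCPCQCCR has 9 letters with C appearing 4 times, P appearing twice, and R appearing twice.
The number of distinct arrangements is 9!/(4!·2!·2!) = 362880/96 = 3780.

3780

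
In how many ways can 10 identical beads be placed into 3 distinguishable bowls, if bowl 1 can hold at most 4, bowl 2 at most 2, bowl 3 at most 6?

By stars and bars, unrestricted non-negative solutions to x_1+…+x_3 = 10 number C(10+2,2) = 66.
Subtract solutions that violate a single cap (substitute x_i' = x_i − (cap_i+1)): x_1 ≥ 5 gives C(7,2) = 21; x_2 ≥ 3 gives C(9,2) = 36; x_3 ≥ 7 gives C(5,2) = 10. Together 67.
Add back pairs where two caps are both exceeded: 6 + 0 + 1 = 7.
By inclusion–exclusion the count is 66 − 67 + 7 = 6.

6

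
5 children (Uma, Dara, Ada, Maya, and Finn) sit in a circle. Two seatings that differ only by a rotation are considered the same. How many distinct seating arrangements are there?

24

Around a circle, 5 distinct people have 5!/5 = (4)! = 24 rotationally distinct seatings.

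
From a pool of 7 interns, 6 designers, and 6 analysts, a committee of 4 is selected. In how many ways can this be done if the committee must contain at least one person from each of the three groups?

2016

Unrestricted: C(19,4) = 3876 ways to pick any 4 of the 19.
Selections missing a whole group: no interns → C(12,4) = 495; no designers → C(13,4) = 715; no analysts → C(13,4) = 715.
Add back selections omitting two groups (i.e. drawn from a single group): C(7,4) + C(6,4) + C(6,4) = 65.
By inclusion–exclusion: 3876 − 1925 + 65 = 2016.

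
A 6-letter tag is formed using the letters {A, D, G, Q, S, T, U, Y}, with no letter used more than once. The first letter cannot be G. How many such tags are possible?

The first letter has 8−1 = 7 choices (anything except G).
The remaining 5 letters are filled from the other 7 symbols without repetition: 7 × 6 × 5 × 4 × 3 = 2520.
Total: 7 × 2520 = 17640.

17640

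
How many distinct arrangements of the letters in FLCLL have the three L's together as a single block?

6

Treat the 3 copies of L as a single block. The multiset to arrange is then {LLL, C, F}, 3 items in all.
All 3 items are distinct, so there are (3)! = 6 arrangements.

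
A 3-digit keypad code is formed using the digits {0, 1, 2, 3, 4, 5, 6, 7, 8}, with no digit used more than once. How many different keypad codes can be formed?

504

This is a permutation of 3 out of 9: P(9,3) = 9!/6!.
9 × 8 × 7 = 504.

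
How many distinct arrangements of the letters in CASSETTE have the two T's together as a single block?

1260

Treat the 2 copies of T as a single block. The multiset to arrange is then {TT, A, C, E, E, S, S}, 7 items in all.
That gives (7)!/(2!·2!) = 1260 arrangements.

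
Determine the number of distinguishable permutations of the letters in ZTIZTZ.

The 6 letters of ZTIZTZ have repeats: T appearing twice and Z appearing 3 times.
So there are 6! / (3!·2!) = 60 distinguishable arrangements.

60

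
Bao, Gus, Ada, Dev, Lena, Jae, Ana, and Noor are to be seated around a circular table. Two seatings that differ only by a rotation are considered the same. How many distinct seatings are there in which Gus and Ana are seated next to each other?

Glue Gus and Ana into a block (2 internal orders). Seating 7 units around a circle gives (6)! arrangements.
So 2 × (6)! = 2 × 720 = 1440.

1440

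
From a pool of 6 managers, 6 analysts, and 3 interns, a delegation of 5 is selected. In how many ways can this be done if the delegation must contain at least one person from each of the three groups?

1971

Total 5-person selections from all 15: C(15,5) = 3003.
Selections missing a whole group: no managers → C(9,5) = 126; no analysts → C(9,5) = 126; no interns → C(12,5) = 792.
Add back selections omitting two groups (i.e. drawn from a single group): C(6,5) + C(6,5) + C(3,5) = 12.
By inclusion–exclusion: 3003 − 1044 + 12 = 1971.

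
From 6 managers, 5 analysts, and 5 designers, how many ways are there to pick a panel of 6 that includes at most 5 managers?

Split by how many managers are chosen (0 through 5).
Sum: C(6,0)·C(10,6) + C(6,1)·C(10,5) + C(6,2)·C(10,4) + C(6,3)·C(10,3) + C(6,4)·C(10,2) + C(6,5)·C(10,1) = 210 + 1512 + 3150 + 2400 + 675 + 60 = 8007.

8007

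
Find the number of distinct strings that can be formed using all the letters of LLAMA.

30

LLAMA has 5 letters with A appearing twice and L appearing twice.
The number of distinct arrangements is 5!/(2!·2!) = 120/4 = 30.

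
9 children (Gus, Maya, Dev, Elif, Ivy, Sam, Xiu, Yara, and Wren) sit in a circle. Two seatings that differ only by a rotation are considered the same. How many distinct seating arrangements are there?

Around a circle, 9 distinct people have 9!/9 = (8)! = 40320 rotationally distinct seatings.

40320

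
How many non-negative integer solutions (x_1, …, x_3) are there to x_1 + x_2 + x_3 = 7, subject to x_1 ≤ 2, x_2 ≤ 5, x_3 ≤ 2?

6

Without the upper bounds there are C(9,2) = 36 ways to split 7 among 3 variables.
Subtract solutions that violate a single cap (substitute x_i' = x_i − (cap_i+1)): x_1 ≥ 3 gives C(6,2) = 15; x_2 ≥ 6 gives C(3,2) = 3; x_3 ≥ 3 gives C(6,2) = 15. Together 33.
Add back pairs where two caps are both exceeded: 0 + 3 + 0 = 3.
By inclusion–exclusion the count is 36 − 33 + 3 = 6.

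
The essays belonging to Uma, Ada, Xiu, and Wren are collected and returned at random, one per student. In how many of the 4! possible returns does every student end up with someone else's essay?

This is the derangement count D_4: permutations of 4 items with no fixed point.
By inclusion–exclusion this is Σ_{j=0}^{4} (−1)^j C(4,j)·(4−j)!.
Computing: 24 − 24 + 12 − 4 + 1 = 9.

9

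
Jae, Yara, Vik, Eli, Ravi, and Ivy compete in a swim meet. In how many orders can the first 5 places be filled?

There are 6 choices for 1st place, 5 for 2nd, and so on down to 2 for position 5.
That gives 6 × 5 × 4 × 3 × 2 = 720.

720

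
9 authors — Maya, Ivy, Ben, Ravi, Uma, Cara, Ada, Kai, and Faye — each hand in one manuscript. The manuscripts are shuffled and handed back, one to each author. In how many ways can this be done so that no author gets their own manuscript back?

133496

Let Aᵢ be the assignments in which author i gets their own manuscript. We want the size of the complement of A₁∪…∪A_9.
By inclusion–exclusion this is Σ_{j=0}^{9} (−1)^j C(9,j)·(9−j)!.
Computing: 362880 − 362880 + 181440 − 60480 + 15120 − 3024 + 504 − 72 + 9 − 1 = 133496.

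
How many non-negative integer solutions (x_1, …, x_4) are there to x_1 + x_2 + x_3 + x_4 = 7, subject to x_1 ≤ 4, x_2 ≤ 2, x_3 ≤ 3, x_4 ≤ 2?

26

Ignoring the caps, the number of non-negative solutions to x_1+…+x_4 = 7 is C(10,3) = 120.
Subtract solutions that violate a single cap (substitute x_i' = x_i − (cap_i+1)): x_1 ≥ 5 gives C(5,3) = 10; x_2 ≥ 3 gives C(7,3) = 35; x_3 ≥ 4 gives C(6,3) = 20; x_4 ≥ 3 gives C(7,3) = 35. Together 100.
Add back pairs where two caps are both exceeded: 0 + 0 + 0 + 1 + 4 + 1 = 6.
By inclusion–exclusion the count is 120 − 100 + 6 = 26.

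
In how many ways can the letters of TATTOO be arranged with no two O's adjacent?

There are 6!/(3!·2!) = 60 arrangements of TATTOO in total.
If the two O's are adjacent, glue them into one block, leaving 5 items to arrange: (5)!/(3!) = 20 ways.
Subtracting, 60 − 20 = 40 arrangements keep the O's apart.

40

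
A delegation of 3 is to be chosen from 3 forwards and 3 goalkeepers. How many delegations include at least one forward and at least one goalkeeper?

18

With no constraint there are C(6,3) = 20 possible selections.
Subtract selections that omit an entire group: no forwards → C(3,3) = 1; no goalkeepers → C(3,3) = 1.
Both groups omitted at once is impossible, so 20 − 2 = 18.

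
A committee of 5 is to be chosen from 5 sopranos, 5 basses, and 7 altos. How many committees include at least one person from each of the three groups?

Unrestricted: C(17,5) = 6188 ways to pick any 5 of the 17.
Subtract selections that omit an entire group: no sopranos → C(12,5) = 792; no basses → C(12,5) = 792; no altos → C(10,5) = 252.
Add back selections omitting two groups (i.e. drawn from a single group): C(5,5) + C(5,5) + C(7,5) = 23.
By inclusion–exclusion: 6188 − 1836 + 23 = 4375.

4375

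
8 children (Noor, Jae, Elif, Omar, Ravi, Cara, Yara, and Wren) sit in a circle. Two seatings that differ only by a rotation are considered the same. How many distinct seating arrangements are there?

5040

Around a circle, 8 distinct people have 8!/8 = (7)! = 5040 rotationally distinct seatings.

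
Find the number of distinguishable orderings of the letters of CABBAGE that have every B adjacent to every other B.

360

Treat the 2 copies of B as a single block. The multiset to arrange is then {BB, A, A, C, E, G}, 6 items in all.
That gives (6)!/(2!) = 360 arrangements.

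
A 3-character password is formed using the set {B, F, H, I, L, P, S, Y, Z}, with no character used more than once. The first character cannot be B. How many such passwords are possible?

448

The first character has 9−1 = 8 choices (anything except B).
The remaining 2 characters are filled from the other 8 symbols without repetition: 8 × 7 = 56.
Total: 8 × 56 = 448.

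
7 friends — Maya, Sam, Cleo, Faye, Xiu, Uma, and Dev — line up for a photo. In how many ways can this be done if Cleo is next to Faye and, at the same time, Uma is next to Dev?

Treat {Cleo,Faye} as one block (2 orders) and {Uma,Dev} as another (2 orders).
That leaves 5 units to arrange: 2 × 2 × 5! = 4 × 120 = 480.

480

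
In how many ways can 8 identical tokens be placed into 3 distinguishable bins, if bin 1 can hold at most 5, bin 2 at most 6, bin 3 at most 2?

15

By stars and bars, unrestricted non-negative solutions to x_1+…+x_3 = 8 number C(8+2,2) = 45.
Subtract solutions that violate a single cap (substitute x_i' = x_i − (cap_i+1)): x_1 ≥ 6 gives C(4,2) = 6; x_2 ≥ 7 gives C(3,2) = 3; x_3 ≥ 3 gives C(7,2) = 21. Together 30.
No two caps can be exceeded simultaneously, so the pair terms are all 0.
By inclusion–exclusion the count is 45 − 30 + 0 = 15.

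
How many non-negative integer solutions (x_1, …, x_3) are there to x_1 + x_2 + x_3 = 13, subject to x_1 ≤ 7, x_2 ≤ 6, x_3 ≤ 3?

10

Without the upper bounds there are C(15,2) = 105 ways to split 13 among 3 variables.
Subtract solutions that violate a single cap (substitute x_i' = x_i − (cap_i+1)): x_1 ≥ 8 gives C(7,2) = 21; x_2 ≥ 7 gives C(8,2) = 28; x_3 ≥ 4 gives C(11,2) = 55. Together 104.
Add back pairs where two caps are both exceeded: 0 + 3 + 6 = 9.
By inclusion–exclusion the count is 105 − 104 + 9 = 10.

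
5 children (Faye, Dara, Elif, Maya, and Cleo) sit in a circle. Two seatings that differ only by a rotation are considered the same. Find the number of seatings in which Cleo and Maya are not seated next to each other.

12

All circular seatings of 5 people number (4)! = 24.
Those with Cleo next to Maya: fuse the pair into one unit and seat 4 units around a circle — 2·(3)! = 12.
Subtracting, 24 − 12 = 12.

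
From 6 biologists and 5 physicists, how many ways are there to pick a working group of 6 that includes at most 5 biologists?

461

Split by how many biologists are chosen (0 through 5).
Sum: C(6,0)·C(5,6) + C(6,1)·C(5,5) + C(6,2)·C(5,4) + C(6,3)·C(5,3) + C(6,4)·C(5,2) + C(6,5)·C(5,1) = 0 + 6 + 75 + 200 + 150 + 30 = 461.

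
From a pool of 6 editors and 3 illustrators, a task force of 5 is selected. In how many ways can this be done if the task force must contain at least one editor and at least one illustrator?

Unrestricted: C(9,5) = 126 ways to pick any 5 of the 9.
Selections missing a whole group: no editors → C(3,5) = 0; no illustrators → C(6,5) = 6.
Both groups omitted at once is impossible, so 126 − 6 = 120.

120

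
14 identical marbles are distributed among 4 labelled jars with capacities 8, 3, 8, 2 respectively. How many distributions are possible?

66

Ignoring the caps, the number of non-negative solutions to x_1+…+x_4 = 14 is C(17,3) = 680.
Subtract solutions that violate a single cap (substitute x_i' = x_i − (cap_i+1)): x_1 ≥ 9 gives C(8,3) = 56; x_2 ≥ 4 gives C(13,3) = 286; x_3 ≥ 9 gives C(8,3) = 56; x_4 ≥ 3 gives C(14,3) = 364. Together 762.
Add back pairs where two caps are both exceeded: 4 + 0 + 10 + 4 + 120 + 10 = 148.
By inclusion–exclusion the count is 680 − 762 + 148 = 66.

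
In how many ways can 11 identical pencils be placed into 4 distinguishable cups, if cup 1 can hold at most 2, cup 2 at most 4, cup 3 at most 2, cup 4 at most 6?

18

Without the upper bounds there are C(14,3) = 364 ways to split 11 among 4 cups.
Subtract solutions that violate a single cap (substitute x_i' = x_i − (cap_i+1)): x_1 ≥ 3 gives C(11,3) = 165; x_2 ≥ 5 gives C(9,3) = 84; x_3 ≥ 3 gives C(11,3) = 165; x_4 ≥ 7 gives C(7,3) = 35. Together 449.
Add back pairs where two caps are both exceeded: 20 + 56 + 4 + 20 + 0 + 4 = 104.
Subtract triples: 1 + 0 + 0 + 0 = 1.
By inclusion–exclusion the count is 364 − 449 + 104 − 1 = 18.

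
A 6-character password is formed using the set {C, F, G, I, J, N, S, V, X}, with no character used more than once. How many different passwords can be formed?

With no repetition, fill the 6 characters in order: 9 choices, then 8, down to 4.
That product is 9 × 8 × 7 × 6 × 5 × 4 = 60480.

60480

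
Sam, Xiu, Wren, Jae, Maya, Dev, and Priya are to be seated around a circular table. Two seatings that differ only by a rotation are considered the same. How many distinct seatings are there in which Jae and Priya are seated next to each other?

240

Glue Jae and Priya into a block (2 internal orders). Seating 6 units around a circle gives (5)! arrangements.
So 2 × (5)! = 2 × 120 = 240.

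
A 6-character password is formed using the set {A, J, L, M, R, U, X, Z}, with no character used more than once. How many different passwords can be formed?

20160

This is a permutation of 6 out of 8: P(8,6) = 8!/2!.
8 × 7 × 6 × 5 × 4 × 3 = 20160.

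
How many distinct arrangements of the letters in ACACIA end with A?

30

Fix A in the last position and arrange the remaining 5 letters.
Those 5 letters have A appearing twice and C appearing twice, giving (5)!/(2!·2!) = 30.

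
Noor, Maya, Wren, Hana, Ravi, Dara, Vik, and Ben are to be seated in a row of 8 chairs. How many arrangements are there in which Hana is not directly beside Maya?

30240

Of the 8! = 40320 arrangements, those with Hana and Maya adjacent number 2 × 7! = 10080 (treat the pair as a block with 2 internal orders).
So 40320 − 10080 = 30240 arrangements keep them apart.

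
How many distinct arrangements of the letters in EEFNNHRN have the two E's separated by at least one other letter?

2520

There are 8!/(3!·2!) = 3360 arrangements of EEFNNHRN in total.
Arrangements with the E's together: treat EE as one letter, giving (7)!/(3!) = 840.
Hence 3360 − 840 = 2520.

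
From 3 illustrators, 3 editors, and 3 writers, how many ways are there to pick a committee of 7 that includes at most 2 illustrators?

Split by how many illustrators are chosen (0 through 2).
Sum: C(3,0)·C(6,7) + C(3,1)·C(6,6) + C(3,2)·C(6,5) = 0 + 3 + 18 = 21.

21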